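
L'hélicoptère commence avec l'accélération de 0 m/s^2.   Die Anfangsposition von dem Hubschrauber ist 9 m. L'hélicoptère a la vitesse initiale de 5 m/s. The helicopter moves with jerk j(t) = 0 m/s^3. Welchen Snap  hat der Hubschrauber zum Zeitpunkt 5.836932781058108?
Ausgehend von dem Ruck j(t) = 0, nehmen wir 1 Ableitung. Mit d/dt von j(t) finden wir s(t) = 0. Mit s(t) = 0 und Einsetzen von t = 5.836932781058108, finden wir s = 0.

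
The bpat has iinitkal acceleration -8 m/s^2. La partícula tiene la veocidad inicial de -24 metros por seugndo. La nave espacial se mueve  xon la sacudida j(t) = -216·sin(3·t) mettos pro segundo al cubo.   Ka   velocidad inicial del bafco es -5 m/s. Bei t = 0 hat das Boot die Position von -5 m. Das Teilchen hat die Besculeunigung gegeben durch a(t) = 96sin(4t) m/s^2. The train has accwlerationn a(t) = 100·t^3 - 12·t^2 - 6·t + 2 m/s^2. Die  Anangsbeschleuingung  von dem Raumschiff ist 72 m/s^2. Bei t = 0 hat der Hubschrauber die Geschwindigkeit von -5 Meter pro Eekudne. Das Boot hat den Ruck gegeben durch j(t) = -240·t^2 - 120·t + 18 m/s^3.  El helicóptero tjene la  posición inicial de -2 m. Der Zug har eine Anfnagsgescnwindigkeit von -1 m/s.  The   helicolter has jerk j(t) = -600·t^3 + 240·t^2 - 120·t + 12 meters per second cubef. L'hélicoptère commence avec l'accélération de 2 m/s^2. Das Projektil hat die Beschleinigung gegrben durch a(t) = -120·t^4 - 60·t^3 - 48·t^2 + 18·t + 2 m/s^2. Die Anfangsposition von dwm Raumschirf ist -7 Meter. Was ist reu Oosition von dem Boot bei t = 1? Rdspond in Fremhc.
Pour résoudre ceci, nous devons prendre 3 intégrales de notre équation du jerk j(t) = -240·t^2 - 120·t + 18. En prenant ∫j(t)dt et en appliquant a(0) = -8, nous trouvons a(t) = -80·t^3 - 60·t^2 + 18·t - 8. La primitive de l'accélération, avec v(0) = -5, donne la vitesse: v(t) = -20·t^4 - 20·t^3 + 9·t^2 - 8·t - 5. La primitive de la vitesse est la position. En utilisant x(0) = -5, nous obtenons x(t) = -4·t^5 - 5·t^4 + 3·t^3 - 4·t^2 - 5·t - 5. Nous avons la position x(t) = -4·t^5 - 5·t^4 + 3·t^3 - 4·t^2 - 5·t - 5. En substituant t = 1: x(1) = -20.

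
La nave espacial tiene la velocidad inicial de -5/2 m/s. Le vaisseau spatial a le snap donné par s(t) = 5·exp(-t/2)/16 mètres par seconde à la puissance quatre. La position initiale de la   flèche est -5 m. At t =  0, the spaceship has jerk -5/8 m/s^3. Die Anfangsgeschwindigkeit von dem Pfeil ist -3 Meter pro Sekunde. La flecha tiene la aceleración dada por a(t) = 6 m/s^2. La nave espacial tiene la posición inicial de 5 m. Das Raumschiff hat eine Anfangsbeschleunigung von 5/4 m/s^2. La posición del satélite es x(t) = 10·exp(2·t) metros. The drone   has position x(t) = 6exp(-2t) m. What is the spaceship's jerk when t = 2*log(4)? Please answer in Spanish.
Necesitamos integrar nuestra ecuación del snap s(t) = 5·exp(-t/2)/16 1 vez. Tomando ∫s(t)dt y aplicando j(0) = -5/8, encontramos j(t) = -5·exp(-t/2)/8. De la ecuación de la sacudida j(t) = -5·exp(-t/2)/8, sustituimos t = 2*log(4) para obtener j = -5/32.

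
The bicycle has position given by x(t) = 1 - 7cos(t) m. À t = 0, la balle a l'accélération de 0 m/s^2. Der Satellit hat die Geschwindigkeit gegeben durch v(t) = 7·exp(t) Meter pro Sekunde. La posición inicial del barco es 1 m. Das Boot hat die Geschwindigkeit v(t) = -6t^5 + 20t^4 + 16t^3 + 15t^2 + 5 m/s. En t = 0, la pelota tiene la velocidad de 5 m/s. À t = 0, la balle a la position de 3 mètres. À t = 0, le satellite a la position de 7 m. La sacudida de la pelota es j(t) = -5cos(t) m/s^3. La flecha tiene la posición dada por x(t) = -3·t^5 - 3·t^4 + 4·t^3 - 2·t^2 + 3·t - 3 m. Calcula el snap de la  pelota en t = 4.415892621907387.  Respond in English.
Starting from jerk j(t) = -5·cos(t), we take 1 derivative. Taking d/dt of j(t), we find s(t) = 5·sin(t). Using s(t) = 5·sin(t) and substituting t = 4.415892621907387, we find s = -4.78183010130858.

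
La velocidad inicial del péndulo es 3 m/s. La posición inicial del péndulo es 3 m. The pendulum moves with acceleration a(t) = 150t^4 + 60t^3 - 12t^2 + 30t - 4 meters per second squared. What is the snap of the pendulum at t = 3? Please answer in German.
Wir müssen unsere Gleichung für die Beschleunigung a(t) = 150·t^4 + 60·t^3 - 12·t^2 + 30·t - 4 2-mal ableiten. Durch Ableiten von der Beschleunigung erhalten wir den Ruck: j(t) = 600·t^3 + 180·t^2 - 24·t + 30. Durch Ableiten von dem Ruck erhalten wir den Snap: s(t) = 1800·t^2 + 360·t - 24. Mit s(t) = 1800·t^2 + 360·t - 24 und Einsetzen von t = 3, finden wir s = 17256.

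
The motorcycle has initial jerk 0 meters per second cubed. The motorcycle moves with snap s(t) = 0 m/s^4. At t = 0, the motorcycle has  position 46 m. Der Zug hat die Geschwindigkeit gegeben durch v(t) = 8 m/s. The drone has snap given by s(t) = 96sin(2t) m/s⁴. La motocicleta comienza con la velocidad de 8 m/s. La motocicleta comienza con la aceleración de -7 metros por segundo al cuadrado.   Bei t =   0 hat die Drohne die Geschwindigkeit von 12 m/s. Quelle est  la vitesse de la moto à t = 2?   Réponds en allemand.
Wir müssen das Integral unserer Gleichung für den Snap s(t) = 0 3-mal finden. Mit ∫s(t)dt und Anwendung von j(0) = 0, finden wir j(t) = 0. Durch Integration von dem Ruck und Verwendung der Anfangsbedingung a(0) = -7, erhalten wir a(t) = -7. Das Integral von der Beschleunigung, mit v(0) = 8, ergibt die Geschwindigkeit: v(t) = 8 - 7·t. Wir haben die Geschwindigkeit v(t) = 8 - 7·t. Durch Einsetzen von t = 2: v(2) = -6.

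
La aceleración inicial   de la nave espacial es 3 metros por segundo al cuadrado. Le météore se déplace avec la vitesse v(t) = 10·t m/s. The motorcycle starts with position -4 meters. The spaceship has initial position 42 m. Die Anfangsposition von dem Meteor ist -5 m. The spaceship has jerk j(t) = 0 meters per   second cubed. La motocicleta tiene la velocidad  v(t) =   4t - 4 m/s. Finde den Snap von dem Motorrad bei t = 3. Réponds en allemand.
Ausgehend von der Geschwindigkeit v(t) = 4·t - 4, nehmen wir 3 Ableitungen. Mit d/dt von v(t) finden wir a(t) = 4. Mit d/dt von a(t) finden wir j(t) = 0. Die Ableitung von dem Ruck ergibt den Snap: s(t) = 0. Mit s(t) = 0 und Einsetzen von t = 3, finden wir s = 0.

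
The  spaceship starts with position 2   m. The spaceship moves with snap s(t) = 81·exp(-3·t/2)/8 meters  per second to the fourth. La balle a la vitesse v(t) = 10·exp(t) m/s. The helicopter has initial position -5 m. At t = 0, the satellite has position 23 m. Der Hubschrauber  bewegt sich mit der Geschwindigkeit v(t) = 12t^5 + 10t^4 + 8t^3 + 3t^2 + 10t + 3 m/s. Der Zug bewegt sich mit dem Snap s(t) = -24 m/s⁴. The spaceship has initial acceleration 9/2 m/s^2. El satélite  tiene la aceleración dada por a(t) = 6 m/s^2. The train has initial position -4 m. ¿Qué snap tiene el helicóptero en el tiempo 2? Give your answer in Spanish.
Para resolver esto, necesitamos tomar 3 derivadas de nuestra ecuación de la velocidad v(t) = 12·t^5 + 10·t^4 + 8·t^3 + 3·t^2 + 10·t + 3. Tomando d/dt de v(t), encontramos a(t) = 60·t^4 + 40·t^3 + 24·t^2 + 6·t + 10. La derivada de la aceleración da la sacudida: j(t) = 240·t^3 + 120·t^2 + 48·t + 6. Tomando d/dt de j(t), encontramos s(t) = 720·t^2 + 240·t + 48. De la ecuación del snap s(t) = 720·t^2 + 240·t + 48, sustituimos t = 2 para obtener s = 3408.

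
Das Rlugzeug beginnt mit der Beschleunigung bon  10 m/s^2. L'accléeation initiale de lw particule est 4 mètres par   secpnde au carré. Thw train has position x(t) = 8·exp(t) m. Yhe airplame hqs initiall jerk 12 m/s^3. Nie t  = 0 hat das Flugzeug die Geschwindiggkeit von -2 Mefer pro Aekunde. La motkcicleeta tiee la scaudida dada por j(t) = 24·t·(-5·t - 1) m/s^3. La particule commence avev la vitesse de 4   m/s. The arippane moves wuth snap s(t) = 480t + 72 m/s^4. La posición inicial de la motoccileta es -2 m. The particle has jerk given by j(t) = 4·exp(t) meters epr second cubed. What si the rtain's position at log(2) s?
We have position x(t) = 8·exp(t). Substituting t = log(2): x(log(2)) = 16.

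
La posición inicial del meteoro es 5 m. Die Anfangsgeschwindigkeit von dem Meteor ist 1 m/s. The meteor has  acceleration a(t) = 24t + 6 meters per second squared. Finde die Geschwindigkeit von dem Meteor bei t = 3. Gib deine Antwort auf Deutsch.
Wir müssen das Integral unserer Gleichung für die Beschleunigung a(t) = 24·t + 6 1-mal finden. Mit ∫a(t)dt und Anwendung von v(0) = 1, finden wir v(t) = 12·t^2 + 6·t + 1. Wir haben die Geschwindigkeit v(t) = 12·t^2 + 6·t + 1. Durch Einsetzen von t = 3: v(3) = 127.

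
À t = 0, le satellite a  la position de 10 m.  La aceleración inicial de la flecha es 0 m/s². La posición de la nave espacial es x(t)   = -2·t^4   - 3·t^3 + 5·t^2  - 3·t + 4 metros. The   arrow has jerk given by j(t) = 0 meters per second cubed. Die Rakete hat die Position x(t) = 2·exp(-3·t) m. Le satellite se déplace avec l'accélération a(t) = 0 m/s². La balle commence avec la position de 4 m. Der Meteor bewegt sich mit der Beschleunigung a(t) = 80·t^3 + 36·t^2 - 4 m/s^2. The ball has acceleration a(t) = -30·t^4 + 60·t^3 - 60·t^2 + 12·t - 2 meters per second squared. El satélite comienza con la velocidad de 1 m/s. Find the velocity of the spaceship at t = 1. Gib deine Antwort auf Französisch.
En partant de la position x(t) = -2·t^4 - 3·t^3 + 5·t^2 - 3·t + 4, nous prenons 1 dérivée. La dérivée de la position donne la vitesse: v(t) = -8·t^3 - 9·t^2 + 10·t - 3. En utilisant v(t) = -8·t^3 - 9·t^2 + 10·t - 3 et en substituant t = 1, nous trouvons v = -10.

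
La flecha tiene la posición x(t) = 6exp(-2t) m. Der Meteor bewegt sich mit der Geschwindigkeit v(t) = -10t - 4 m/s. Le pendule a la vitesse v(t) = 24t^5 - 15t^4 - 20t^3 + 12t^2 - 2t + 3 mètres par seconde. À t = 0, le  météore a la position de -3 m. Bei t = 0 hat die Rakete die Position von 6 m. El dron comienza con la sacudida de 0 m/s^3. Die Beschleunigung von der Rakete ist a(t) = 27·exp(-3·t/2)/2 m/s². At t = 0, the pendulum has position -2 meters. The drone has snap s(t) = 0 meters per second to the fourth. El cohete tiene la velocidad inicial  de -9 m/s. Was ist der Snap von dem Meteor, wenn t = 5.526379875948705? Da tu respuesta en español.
Debemos derivar nuestra ecuación de la velocidad v(t) = -10·t - 4 3 veces. Derivando la velocidad, obtenemos la aceleración: a(t) = -10. Derivando la aceleración, obtenemos la sacudida: j(t) = 0. Tomando d/dt de j(t), encontramos s(t) = 0. Usando s(t) = 0 y sustituyendo t = 5.526379875948705, encontramos s = 0.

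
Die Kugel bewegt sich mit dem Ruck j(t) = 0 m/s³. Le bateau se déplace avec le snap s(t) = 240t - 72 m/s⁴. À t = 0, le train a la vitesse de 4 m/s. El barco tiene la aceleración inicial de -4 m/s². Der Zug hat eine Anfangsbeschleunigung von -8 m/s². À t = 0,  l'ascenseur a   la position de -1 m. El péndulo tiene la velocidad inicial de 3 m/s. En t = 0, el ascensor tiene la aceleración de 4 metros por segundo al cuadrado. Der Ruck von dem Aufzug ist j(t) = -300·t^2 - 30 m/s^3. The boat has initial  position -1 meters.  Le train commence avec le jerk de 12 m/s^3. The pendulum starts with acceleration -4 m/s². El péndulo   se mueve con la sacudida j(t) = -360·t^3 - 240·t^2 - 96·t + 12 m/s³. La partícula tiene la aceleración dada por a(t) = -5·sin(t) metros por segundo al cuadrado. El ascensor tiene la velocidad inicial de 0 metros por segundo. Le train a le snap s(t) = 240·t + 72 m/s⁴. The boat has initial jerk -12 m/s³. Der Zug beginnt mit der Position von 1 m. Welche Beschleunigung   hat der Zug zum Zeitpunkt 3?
Wir müssen unsere Gleichung für den Snap s(t) = 240·t + 72 2-mal integrieren. Das Integral von dem Snap ist der Ruck. Mit j(0) = 12 erhalten wir j(t) = 120·t^2 + 72·t + 12. Mit ∫j(t)dt und Anwendung von a(0) = -8, finden wir a(t) = 40·t^3 + 36·t^2 + 12·t - 8. Mit a(t) = 40·t^3 + 36·t^2 + 12·t - 8 und Einsetzen von t = 3, finden wir a = 1432.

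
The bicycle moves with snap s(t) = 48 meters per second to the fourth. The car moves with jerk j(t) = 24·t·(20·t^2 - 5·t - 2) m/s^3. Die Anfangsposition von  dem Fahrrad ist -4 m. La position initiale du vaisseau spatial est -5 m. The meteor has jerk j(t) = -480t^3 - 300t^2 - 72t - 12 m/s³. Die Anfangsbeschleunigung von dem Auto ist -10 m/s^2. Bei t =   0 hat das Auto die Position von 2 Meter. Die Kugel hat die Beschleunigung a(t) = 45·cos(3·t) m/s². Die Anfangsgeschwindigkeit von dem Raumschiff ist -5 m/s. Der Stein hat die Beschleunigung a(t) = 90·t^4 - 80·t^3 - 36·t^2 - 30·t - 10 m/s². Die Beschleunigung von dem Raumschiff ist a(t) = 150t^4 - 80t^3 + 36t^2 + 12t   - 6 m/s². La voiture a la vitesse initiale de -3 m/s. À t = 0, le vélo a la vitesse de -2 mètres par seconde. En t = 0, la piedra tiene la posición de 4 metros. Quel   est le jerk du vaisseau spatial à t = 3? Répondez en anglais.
To solve this, we need to take 1 derivative of our acceleration equation a(t) = 150·t^4 - 80·t^3 + 36·t^2 + 12·t - 6. The derivative of acceleration gives jerk: j(t) = 600·t^3 - 240·t^2 + 72·t + 12. We have jerk j(t) = 600·t^3 - 240·t^2 + 72·t + 12. Substituting t = 3: j(3) = 14268.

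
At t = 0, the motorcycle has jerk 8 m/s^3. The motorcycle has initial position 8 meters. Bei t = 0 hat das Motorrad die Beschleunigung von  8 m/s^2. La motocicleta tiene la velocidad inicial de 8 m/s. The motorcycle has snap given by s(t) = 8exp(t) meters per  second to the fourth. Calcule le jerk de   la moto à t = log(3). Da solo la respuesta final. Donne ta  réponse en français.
À t = log(3), j = 24.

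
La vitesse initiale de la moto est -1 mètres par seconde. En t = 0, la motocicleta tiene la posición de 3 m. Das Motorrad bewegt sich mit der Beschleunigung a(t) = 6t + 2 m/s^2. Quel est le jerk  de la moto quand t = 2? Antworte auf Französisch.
Pour résoudre ceci, nous devons prendre 1 dérivée de notre équation de l'accélération a(t) = 6·t + 2. En prenant d/dt de a(t), nous trouvons j(t) = 6. De l'équation du jerk j(t) = 6, nous substituons t = 2 pour obtenir j = 6.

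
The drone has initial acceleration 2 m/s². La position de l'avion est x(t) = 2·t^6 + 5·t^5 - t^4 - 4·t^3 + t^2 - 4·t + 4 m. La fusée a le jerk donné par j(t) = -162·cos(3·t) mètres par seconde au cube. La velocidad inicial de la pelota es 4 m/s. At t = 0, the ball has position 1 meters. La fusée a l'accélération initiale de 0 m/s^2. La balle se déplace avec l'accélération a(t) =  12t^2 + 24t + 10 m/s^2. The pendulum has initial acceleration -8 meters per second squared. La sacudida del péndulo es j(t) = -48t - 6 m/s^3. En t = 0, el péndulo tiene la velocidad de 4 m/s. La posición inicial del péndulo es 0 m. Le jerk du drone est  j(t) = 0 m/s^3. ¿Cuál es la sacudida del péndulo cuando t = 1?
Tenemos la sacudida j(t) = -48·t - 6. Sustituyendo t = 1: j(1) = -54.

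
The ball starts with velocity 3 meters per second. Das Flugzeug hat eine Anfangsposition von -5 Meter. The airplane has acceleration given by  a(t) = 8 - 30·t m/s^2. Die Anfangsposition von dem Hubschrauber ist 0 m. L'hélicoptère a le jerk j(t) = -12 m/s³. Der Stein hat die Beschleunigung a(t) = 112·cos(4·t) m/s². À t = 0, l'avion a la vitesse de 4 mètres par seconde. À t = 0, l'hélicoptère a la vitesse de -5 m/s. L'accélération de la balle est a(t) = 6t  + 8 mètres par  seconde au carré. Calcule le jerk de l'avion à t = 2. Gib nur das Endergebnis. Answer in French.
La réponse est -30.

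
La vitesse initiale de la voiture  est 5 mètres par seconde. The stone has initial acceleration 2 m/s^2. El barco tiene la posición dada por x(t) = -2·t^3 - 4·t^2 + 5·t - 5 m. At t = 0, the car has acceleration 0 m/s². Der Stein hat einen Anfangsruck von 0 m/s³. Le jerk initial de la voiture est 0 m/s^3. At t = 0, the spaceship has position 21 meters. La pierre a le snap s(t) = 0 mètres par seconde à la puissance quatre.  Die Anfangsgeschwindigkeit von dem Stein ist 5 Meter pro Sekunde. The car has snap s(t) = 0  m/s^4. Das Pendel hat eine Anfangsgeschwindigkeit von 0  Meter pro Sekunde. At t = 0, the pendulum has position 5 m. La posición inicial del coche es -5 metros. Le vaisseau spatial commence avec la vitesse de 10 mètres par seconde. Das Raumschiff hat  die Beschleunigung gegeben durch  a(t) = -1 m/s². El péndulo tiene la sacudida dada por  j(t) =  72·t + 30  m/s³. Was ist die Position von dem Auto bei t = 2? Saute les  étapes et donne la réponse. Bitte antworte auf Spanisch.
La respuesta es 5.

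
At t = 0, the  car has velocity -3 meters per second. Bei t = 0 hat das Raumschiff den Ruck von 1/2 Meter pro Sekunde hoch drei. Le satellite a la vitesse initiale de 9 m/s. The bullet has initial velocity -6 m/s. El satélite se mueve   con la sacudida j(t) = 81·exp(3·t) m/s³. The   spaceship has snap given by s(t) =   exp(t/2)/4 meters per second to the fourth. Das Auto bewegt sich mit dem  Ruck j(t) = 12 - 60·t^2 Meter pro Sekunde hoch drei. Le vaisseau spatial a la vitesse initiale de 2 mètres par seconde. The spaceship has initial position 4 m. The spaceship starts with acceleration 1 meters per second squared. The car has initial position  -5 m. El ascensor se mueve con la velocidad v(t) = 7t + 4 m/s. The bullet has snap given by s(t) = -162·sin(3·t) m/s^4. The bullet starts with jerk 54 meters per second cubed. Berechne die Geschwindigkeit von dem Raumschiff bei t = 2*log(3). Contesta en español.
Debemos encontrar la integral de nuestra ecuación del snap s(t) = exp(t/2)/4 3 veces. Integrando el snap y usando la condición inicial j(0) = 1/2, obtenemos j(t) = exp(t/2)/2. Tomando ∫j(t)dt y aplicando a(0) = 1, encontramos a(t) = exp(t/2). La antiderivada de la aceleración, con v(0) = 2, da la velocidad: v(t) = 2·exp(t/2). Tenemos la velocidad v(t) = 2·exp(t/2). Sustituyendo t = 2*log(3): v(2*log(3)) = 6.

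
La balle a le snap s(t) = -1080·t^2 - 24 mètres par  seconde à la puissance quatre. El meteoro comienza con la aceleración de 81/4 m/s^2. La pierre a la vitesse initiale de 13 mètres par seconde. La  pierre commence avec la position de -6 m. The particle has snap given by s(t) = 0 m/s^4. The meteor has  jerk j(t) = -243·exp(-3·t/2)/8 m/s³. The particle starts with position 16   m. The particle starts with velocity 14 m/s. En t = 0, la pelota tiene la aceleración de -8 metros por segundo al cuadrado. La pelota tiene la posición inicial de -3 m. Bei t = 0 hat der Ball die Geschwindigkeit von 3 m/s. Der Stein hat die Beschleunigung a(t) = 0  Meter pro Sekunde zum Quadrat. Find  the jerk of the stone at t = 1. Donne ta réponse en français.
En partant de l'accélération a(t) = 0, nous prenons 1 dérivée. En prenant d/dt de a(t), nous trouvons j(t) = 0. Nous avons le jerk j(t) = 0. En substituant t = 1: j(1) = 0.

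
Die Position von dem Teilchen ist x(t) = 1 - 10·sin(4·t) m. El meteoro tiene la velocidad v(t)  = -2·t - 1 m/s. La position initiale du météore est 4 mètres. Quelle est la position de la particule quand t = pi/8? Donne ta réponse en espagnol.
Tenemos la posición x(t) = 1 - 10·sin(4·t). Sustituyendo t = pi/8: x(pi/8) = -9.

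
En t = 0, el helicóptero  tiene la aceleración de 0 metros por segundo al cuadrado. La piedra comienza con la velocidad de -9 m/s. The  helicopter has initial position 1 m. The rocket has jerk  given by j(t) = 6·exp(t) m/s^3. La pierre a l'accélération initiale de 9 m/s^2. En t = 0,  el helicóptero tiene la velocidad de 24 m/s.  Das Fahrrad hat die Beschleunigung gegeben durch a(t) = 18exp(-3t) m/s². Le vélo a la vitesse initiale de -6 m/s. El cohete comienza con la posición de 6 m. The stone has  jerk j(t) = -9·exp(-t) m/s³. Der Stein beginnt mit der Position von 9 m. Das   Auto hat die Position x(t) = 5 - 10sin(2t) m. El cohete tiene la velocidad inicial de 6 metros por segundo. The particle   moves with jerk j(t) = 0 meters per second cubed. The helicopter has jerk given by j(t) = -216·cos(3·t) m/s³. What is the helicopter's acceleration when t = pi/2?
To solve this, we need to take 1 integral of our jerk equation j(t) = -216·cos(3·t). Finding the integral of j(t) and using a(0) = 0: a(t) = -72·sin(3·t). Using a(t) = -72·sin(3·t) and substituting t = pi/2, we find a = 72.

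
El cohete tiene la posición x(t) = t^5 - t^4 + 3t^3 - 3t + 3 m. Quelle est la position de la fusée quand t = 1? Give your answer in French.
De l'équation de la position x(t) = t^5 - t^4 + 3·t^3 - 3·t + 3, nous substituons t = 1 pour obtenir x = 3.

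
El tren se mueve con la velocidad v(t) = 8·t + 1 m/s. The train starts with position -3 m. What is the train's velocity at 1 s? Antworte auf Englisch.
Using v(t) = 8·t + 1 and substituting t = 1, we find v = 9.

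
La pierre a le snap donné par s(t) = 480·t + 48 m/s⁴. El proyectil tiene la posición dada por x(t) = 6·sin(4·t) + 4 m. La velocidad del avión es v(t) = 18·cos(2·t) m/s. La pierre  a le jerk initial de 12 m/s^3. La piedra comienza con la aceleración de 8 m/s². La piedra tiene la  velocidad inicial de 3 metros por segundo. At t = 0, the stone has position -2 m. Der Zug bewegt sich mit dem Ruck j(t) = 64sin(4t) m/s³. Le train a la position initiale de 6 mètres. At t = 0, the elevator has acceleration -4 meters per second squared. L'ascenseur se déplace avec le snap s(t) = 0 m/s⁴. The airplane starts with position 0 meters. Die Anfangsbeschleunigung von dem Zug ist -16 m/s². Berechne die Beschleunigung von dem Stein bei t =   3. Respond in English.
Starting from snap s(t) = 480·t + 48, we take 2 integrals. Integrating snap and using the initial condition j(0) = 12, we get j(t) = 240·t^2 + 48·t + 12. Taking ∫j(t)dt and applying a(0) = 8, we find a(t) = 80·t^3 + 24·t^2 + 12·t + 8. Using a(t) = 80·t^3 + 24·t^2 + 12·t + 8 and substituting t = 3, we find a = 2420.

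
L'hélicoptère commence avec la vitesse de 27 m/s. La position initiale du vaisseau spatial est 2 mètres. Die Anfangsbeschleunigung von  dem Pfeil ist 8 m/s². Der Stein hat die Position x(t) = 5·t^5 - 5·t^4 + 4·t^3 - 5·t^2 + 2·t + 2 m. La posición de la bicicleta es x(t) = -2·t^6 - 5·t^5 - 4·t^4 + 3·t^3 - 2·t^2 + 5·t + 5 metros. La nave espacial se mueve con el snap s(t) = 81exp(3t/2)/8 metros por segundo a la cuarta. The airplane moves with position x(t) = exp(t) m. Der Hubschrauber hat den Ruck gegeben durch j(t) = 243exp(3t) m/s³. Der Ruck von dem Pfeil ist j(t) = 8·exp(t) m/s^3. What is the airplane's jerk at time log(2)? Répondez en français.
Pour résoudre ceci, nous devons prendre 3 dérivées de notre équation de la position x(t) = exp(t). La dérivée de la position donne la vitesse: v(t) = exp(t). En prenant d/dt de v(t), nous trouvons a(t) = exp(t). En dérivant l'accélération, nous obtenons le jerk: j(t) = exp(t). Nous avons le jerk j(t) = exp(t). En substituant t = log(2): j(log(2)) = 2.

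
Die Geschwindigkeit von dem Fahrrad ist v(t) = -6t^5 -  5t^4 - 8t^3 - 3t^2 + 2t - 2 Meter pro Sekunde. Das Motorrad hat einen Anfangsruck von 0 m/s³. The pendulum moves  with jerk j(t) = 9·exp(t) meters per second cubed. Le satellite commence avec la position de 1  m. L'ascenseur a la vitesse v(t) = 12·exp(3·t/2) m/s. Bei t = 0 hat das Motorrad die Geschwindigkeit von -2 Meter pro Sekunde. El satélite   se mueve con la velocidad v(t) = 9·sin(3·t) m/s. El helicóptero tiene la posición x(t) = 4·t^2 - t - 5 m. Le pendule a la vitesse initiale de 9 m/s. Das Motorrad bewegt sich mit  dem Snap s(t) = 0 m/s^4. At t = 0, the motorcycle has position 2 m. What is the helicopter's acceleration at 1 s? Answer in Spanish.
Partiendo de la posición x(t) = 4·t^2 - t - 5, tomamos 2 derivadas. La derivada de la posición da la velocidad: v(t) = 8·t - 1. La derivada de la velocidad da la aceleración: a(t) = 8. De la ecuación de la aceleración a(t) = 8, sustituimos t = 1 para obtener a = 8.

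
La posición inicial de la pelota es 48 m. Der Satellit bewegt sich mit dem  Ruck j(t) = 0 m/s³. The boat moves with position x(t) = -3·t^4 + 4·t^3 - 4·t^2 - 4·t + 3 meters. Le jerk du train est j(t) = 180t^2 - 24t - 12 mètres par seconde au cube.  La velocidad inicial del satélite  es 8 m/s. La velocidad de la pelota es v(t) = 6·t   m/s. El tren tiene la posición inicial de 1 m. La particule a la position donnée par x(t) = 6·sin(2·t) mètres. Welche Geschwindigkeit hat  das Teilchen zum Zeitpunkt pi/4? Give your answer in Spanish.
Para resolver esto, necesitamos tomar 1 derivada de nuestra ecuación de la posición x(t) = 6·sin(2·t). Tomando d/dt de x(t), encontramos v(t) = 12·cos(2·t). De la ecuación de la velocidad v(t) = 12·cos(2·t), sustituimos t = pi/4 para obtener v = 0.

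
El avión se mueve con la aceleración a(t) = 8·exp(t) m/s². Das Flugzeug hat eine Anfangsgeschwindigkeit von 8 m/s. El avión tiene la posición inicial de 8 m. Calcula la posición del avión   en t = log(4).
Debemos encontrar la antiderivada de nuestra ecuación de la aceleración a(t) = 8·exp(t) 2 veces. Integrando la aceleración y usando la condición inicial v(0) = 8, obtenemos v(t) = 8·exp(t). La integral de la velocidad, con x(0) = 8, da la posición: x(t) = 8·exp(t). Usando x(t) = 8·exp(t) y sustituyendo t = log(4), encontramos x = 32.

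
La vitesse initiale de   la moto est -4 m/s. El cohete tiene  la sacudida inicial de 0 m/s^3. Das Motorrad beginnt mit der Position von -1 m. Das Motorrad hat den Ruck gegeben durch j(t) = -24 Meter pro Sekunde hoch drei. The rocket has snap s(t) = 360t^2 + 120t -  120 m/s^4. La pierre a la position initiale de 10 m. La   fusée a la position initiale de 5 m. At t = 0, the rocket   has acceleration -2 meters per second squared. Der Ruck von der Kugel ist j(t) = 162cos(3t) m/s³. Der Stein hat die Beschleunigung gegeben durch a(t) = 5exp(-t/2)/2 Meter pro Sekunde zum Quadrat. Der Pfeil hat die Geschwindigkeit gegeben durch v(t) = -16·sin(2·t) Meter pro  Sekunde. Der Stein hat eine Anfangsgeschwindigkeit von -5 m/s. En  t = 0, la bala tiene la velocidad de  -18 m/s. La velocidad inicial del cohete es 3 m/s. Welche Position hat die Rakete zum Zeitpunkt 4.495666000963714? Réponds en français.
Nous devons intégrer notre équation du snap s(t) = 360·t^2 + 120·t - 120 4 fois. En intégrant le snap et en utilisant la condition initiale j(0) = 0, nous obtenons j(t) = 60·t·(2·t^2 + t - 2). En intégrant le jerk et en utilisant la condition initiale a(0) = -2, nous obtenons a(t) = 30·t^4 + 20·t^3 - 60·t^2 - 2. En intégrant l'accélération et en utilisant la condition initiale v(0) = 3, nous obtenons v(t) = 6·t^5 + 5·t^4 - 20·t^3 - 2·t + 3. En intégrant la vitesse et en utilisant la condition initiale x(0) = 5, nous obtenons x(t) = t^6 + t^5 - 5·t^4 - t^2 + 3·t + 5. De l'équation de la position x(t) = t^6 + t^5 - 5·t^4 - t^2 + 3·t + 5, nous substituons t = 4.495666000963714 pour obtenir x = 8048.15942261942.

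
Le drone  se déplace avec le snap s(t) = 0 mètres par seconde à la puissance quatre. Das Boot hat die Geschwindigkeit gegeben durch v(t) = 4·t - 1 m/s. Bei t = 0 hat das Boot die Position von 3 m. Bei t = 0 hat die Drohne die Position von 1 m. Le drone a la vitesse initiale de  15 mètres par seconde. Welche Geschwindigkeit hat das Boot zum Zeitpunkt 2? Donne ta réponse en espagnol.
De la ecuación de la velocidad v(t) = 4·t - 1, sustituimos t = 2 para obtener v = 7.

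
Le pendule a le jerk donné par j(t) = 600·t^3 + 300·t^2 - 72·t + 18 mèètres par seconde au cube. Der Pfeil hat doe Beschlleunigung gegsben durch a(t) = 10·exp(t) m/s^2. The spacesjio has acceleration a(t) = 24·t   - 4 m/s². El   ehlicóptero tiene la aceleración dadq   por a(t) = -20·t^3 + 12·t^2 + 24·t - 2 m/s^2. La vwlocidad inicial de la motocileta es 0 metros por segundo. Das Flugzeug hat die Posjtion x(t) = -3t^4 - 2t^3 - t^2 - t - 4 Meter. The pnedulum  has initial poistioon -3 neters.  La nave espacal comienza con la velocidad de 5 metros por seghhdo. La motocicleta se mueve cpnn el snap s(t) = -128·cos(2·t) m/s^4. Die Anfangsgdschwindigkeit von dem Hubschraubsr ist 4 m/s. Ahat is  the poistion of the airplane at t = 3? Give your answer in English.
We have position x(t) = -3·t^4 - 2·t^3 - t^2 - t - 4. Substituting t = 3: x(3) = -313.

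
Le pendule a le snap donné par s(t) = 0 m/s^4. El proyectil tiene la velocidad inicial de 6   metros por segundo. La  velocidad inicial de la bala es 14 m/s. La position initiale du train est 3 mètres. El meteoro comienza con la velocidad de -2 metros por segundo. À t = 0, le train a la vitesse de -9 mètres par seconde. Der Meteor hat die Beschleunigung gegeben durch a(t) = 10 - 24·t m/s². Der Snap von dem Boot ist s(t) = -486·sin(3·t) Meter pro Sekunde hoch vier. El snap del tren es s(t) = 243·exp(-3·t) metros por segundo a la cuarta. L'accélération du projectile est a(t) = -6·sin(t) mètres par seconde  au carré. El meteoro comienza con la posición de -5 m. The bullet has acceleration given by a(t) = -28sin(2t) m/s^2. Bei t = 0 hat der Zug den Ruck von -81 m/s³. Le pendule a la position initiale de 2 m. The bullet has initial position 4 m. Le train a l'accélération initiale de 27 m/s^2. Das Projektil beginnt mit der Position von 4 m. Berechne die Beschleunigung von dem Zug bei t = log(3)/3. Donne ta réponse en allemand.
Ausgehend von dem Snap s(t) = 243·exp(-3·t), nehmen wir 2 Stammfunktionen. Mit ∫s(t)dt und Anwendung von j(0) = -81, finden wir j(t) = -81·exp(-3·t). Mit ∫j(t)dt und Anwendung von a(0) = 27, finden wir a(t) = 27·exp(-3·t). Mit a(t) = 27·exp(-3·t) und Einsetzen von t = log(3)/3, finden wir a = 9.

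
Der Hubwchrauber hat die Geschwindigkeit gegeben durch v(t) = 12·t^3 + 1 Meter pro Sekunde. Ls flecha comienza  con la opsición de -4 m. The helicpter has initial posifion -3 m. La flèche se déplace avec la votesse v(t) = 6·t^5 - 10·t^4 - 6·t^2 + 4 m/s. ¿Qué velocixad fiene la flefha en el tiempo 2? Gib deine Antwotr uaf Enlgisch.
We have velocity v(t) = 6·t^5 - 10·t^4 - 6·t^2 + 4. Substituting t = 2: v(2) = 12.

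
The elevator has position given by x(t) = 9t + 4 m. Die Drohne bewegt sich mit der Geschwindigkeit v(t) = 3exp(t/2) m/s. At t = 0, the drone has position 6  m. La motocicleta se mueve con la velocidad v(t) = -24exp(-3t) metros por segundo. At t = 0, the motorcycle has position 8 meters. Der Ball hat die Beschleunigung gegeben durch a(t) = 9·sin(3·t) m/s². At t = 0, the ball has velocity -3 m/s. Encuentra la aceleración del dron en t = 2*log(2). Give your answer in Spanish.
Debemos derivar nuestra ecuación de la velocidad v(t) = 3·exp(t/2) 1 vez. Tomando d/dt de v(t), encontramos a(t) = 3·exp(t/2)/2. De la ecuación de la aceleración a(t) = 3·exp(t/2)/2, sustituimos t = 2*log(2) para obtener a = 3.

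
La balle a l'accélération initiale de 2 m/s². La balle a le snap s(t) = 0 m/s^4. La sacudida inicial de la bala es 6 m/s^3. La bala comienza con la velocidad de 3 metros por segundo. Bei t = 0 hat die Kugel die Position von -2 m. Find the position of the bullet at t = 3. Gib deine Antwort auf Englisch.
To solve this, we need to take 4 antiderivatives of our snap equation s(t) = 0. The integral of snap, with j(0) = 6, gives jerk: j(t) = 6. The integral of jerk is acceleration. Using a(0) = 2, we get a(t) = 6·t + 2. Finding the antiderivative of a(t) and using v(0) = 3: v(t) = 3·t^2 + 2·t + 3. Finding the integral of v(t) and using x(0) = -2: x(t) = t^3 + t^2 + 3·t - 2. Using x(t) = t^3 + t^2 + 3·t - 2 and substituting t = 3, we find x = 43.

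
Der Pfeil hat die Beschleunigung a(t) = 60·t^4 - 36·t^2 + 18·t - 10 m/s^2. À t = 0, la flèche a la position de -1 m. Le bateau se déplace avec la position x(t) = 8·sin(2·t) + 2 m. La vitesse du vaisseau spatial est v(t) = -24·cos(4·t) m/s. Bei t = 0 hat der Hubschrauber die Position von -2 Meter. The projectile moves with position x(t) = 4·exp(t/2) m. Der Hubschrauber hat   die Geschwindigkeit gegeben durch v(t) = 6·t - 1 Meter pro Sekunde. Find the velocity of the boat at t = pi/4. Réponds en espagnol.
Para resolver esto, necesitamos tomar 1 derivada de nuestra ecuación de la posición x(t) = 8·sin(2·t) + 2. La derivada de la posición da la velocidad: v(t) = 16·cos(2·t). Usando v(t) = 16·cos(2·t) y sustituyendo t = pi/4, encontramos v = 0.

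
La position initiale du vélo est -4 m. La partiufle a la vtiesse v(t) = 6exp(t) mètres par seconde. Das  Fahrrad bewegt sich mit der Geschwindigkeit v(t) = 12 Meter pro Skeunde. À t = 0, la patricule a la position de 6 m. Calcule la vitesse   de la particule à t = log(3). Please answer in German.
Wir haben die Geschwindigkeit v(t) = 6·exp(t). Durch Einsetzen von t = log(3): v(log(3)) = 18.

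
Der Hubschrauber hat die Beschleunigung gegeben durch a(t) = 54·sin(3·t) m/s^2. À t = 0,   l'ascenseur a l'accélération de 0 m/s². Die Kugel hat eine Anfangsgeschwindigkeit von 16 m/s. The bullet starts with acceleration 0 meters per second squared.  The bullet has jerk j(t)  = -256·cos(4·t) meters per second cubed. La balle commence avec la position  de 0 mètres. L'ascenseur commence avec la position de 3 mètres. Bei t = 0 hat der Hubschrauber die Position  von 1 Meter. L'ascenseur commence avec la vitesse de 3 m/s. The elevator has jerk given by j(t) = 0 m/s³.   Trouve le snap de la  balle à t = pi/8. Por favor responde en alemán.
Um dies zu lösen, müssen wir 1 Ableitung unserer Gleichung für den Ruck j(t) = -256·cos(4·t) nehmen. Durch Ableiten von dem Ruck erhalten wir den Snap: s(t) = 1024·sin(4·t). Mit s(t) = 1024·sin(4·t) und Einsetzen von t = pi/8, finden wir s = 1024.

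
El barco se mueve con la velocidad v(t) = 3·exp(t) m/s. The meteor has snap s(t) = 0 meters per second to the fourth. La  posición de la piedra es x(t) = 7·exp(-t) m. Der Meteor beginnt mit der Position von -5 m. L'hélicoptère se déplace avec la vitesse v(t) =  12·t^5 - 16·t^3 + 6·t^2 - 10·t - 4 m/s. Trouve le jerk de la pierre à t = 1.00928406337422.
Pour résoudre ceci, nous devons prendre 3 dérivées de notre équation de la position x(t) = 7·exp(-t). En prenant d/dt de x(t), nous trouvons v(t) = -7·exp(-t). En prenant d/dt de v(t), nous trouvons a(t) = 7·exp(-t). En prenant d/dt de a(t), nous trouvons j(t) = -7·exp(-t). Nous avons le jerk j(t) = -7·exp(-t). En substituant t = 1.00928406337422: j(1.00928406337422) = -2.55135881450855.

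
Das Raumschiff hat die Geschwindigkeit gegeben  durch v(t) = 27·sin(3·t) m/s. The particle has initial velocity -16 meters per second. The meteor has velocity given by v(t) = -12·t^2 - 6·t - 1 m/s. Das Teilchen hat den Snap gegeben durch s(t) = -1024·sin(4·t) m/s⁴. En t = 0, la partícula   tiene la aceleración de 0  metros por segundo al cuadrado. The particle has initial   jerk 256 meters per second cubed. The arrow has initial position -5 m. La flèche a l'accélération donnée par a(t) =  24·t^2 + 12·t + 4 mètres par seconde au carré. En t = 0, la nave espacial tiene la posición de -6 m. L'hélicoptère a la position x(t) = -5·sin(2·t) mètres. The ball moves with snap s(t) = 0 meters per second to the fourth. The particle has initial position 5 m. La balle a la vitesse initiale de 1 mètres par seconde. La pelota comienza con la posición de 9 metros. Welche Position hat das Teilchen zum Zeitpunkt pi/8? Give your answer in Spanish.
Partiendo del snap s(t) = -1024·sin(4·t), tomamos 4 antiderivadas. Tomando ∫s(t)dt y aplicando j(0) = 256, encontramos j(t) = 256·cos(4·t). Tomando ∫j(t)dt y aplicando a(0) = 0, encontramos a(t) = 64·sin(4·t). La integral de la aceleración, con v(0) = -16, da la velocidad: v(t) = -16·cos(4·t). Tomando ∫v(t)dt y aplicando x(0) = 5, encontramos x(t) = 5 - 4·sin(4·t). Tenemos la posición x(t) = 5 - 4·sin(4·t). Sustituyendo t = pi/8: x(pi/8) = 1.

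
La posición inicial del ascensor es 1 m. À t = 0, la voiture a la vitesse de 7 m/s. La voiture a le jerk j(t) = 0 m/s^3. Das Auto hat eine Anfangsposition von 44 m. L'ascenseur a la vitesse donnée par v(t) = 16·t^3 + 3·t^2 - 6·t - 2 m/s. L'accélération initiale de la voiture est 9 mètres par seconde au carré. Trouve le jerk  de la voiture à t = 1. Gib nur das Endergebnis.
À t = 1, j = 0.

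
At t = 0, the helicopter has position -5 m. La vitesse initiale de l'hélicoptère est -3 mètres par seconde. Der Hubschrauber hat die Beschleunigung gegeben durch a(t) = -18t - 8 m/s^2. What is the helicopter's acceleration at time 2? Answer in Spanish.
De la ecuación de la aceleración a(t) = -18·t - 8, sustituimos t = 2 para obtener a = -44.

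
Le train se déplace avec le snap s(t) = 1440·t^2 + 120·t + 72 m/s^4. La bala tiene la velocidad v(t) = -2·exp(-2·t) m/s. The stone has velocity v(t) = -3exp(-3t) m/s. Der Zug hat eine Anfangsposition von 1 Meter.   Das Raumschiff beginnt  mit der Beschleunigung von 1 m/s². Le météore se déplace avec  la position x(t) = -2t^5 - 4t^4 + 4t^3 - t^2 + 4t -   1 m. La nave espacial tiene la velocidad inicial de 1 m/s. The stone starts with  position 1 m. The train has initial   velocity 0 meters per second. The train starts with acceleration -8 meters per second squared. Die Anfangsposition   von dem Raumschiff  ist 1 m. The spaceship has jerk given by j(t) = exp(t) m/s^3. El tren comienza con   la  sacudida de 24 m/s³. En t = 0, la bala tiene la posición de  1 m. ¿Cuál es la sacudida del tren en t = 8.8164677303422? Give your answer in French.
Nous devons intégrer notre équation du snap s(t) = 1440·t^2 + 120·t + 72 1 fois. L'intégrale du snap est le jerk. En utilisant j(0) = 24, nous obtenons j(t) = 480·t^3 + 60·t^2 + 72·t + 24. Nous avons le jerk j(t) = 480·t^3 + 60·t^2 + 72·t + 24. En substituant t = 8.8164677303422: j(8.8164677303422) = 334268.966379676.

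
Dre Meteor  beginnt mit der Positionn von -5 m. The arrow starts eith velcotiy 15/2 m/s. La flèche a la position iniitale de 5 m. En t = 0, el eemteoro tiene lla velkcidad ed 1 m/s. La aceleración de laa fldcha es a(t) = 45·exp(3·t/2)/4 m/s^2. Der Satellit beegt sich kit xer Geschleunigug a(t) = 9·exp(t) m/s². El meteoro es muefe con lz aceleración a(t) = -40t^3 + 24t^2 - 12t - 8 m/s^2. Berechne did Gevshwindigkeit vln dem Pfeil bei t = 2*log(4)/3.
Ausgehend von der Beschleunigung a(t) = 45·exp(3·t/2)/4, nehmen wir 1 Stammfunktion. Mit ∫a(t)dt und Anwendung von v(0) = 15/2, finden wir v(t) = 15·exp(3·t/2)/2. Wir haben die Geschwindigkeit v(t) = 15·exp(3·t/2)/2. Durch Einsetzen von t = 2*log(4)/3: v(2*log(4)/3) = 30.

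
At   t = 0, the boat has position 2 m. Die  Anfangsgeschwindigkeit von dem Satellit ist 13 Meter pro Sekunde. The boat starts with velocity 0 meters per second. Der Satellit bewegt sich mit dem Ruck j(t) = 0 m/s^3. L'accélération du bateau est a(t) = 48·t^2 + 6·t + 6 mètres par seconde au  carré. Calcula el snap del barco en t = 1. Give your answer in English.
We must differentiate our acceleration equation a(t) = 48·t^2 + 6·t + 6 2 times. Differentiating acceleration, we get jerk: j(t) = 96·t + 6. Taking d/dt of j(t), we find s(t) = 96. We have snap s(t) = 96. Substituting t = 1: s(1) = 96.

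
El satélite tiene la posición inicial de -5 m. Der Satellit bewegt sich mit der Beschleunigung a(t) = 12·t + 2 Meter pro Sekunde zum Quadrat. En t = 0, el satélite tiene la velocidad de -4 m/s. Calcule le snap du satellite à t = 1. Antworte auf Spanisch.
Debemos derivar nuestra ecuación de la aceleración a(t) = 12·t + 2 2 veces. Tomando d/dt de a(t), encontramos j(t) = 12. Tomando d/dt de j(t), encontramos s(t) = 0. Tenemos el snap s(t) = 0. Sustituyendo t = 1: s(1) = 0.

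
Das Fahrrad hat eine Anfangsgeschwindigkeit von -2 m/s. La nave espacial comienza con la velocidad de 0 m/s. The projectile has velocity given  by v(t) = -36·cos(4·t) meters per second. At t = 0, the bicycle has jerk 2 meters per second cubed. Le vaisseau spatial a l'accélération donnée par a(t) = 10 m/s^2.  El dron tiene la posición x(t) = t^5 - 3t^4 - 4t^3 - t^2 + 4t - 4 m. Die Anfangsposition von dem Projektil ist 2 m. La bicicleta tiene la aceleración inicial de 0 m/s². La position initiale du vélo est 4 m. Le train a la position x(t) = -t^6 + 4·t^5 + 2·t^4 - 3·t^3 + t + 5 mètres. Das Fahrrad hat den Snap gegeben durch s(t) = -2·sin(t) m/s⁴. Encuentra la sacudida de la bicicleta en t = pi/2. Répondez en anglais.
We need to integrate our snap equation s(t) = -2·sin(t) 1 time. The integral of snap, with j(0) = 2, gives jerk: j(t) = 2·cos(t). From the given jerk equation j(t) = 2·cos(t), we substitute t = pi/2 to get j = 0.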